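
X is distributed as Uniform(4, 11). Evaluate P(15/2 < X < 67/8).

P(15/2 < X < 67/8) = ∫_{15/2}^{67/8} f(x) dx
where f(x) = \frac{1}{7}
= \frac{1}{8}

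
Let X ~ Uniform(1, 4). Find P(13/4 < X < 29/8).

P(13/4 < X < 29/8) = ∫_{13/4}^{29/8} f(x) dx
where f(x) = \frac{1}{3}
= \frac{1}{8}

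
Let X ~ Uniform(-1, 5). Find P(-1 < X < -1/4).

P(-1 < X < -1/4) = ∫_{-1}^{-1/4} f(x) dx
where f(x) = \frac{1}{6}
= \frac{1}{8}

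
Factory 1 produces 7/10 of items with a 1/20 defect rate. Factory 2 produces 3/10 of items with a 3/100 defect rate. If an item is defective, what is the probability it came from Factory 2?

Using Bayes' theorem:
P(F1) = 7/10, P(D|F1) = 1/20
P(F2) = 3/10, P(D|F2) = 3/100
P(D) = P(D|F1)P(F1) + P(D|F2)P(F2)
     = \frac{11}{250}
P(F2|D) = P(D|F2)P(F2) / P(D)
= \frac{9}{44}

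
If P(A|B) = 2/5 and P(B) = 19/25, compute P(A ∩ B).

By definition, P(A|B) = P(A ∩ B) / P(B)
So P(A ∩ B) = P(A|B) × P(B)
= 2/5 × 19/25
= 38/125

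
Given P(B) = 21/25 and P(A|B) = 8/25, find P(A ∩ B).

By definition, P(A|B) = P(A ∩ B) / P(B)
So P(A ∩ B) = P(A|B) × P(B)
= 8/25 × 21/25
= 168/625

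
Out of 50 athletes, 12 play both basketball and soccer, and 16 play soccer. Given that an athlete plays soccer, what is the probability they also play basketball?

P(A ∩ B) = 12/50 = 6/25
P(B) = 16/50 = 8/25
P(A|B) = P(A ∩ B) / P(B) = (6/25) / (8/25) = 3/4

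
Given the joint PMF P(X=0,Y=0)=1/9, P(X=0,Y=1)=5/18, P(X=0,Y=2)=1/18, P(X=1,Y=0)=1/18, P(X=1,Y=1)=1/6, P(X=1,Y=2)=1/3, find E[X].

First find marginal of X:
P(X=0) = 4/9
P(X=1) = 5/9
E[X] = 0 × 4/9 + 1 × 5/9 = 5/9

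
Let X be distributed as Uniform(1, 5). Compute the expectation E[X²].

Using the identity E[X²] = Var(X) + (E[X])²:
E[X] = 3
Var(X) = \frac{4}{3}
E[X²] = \frac{4}{3} + (3)²
= \frac{31}{3}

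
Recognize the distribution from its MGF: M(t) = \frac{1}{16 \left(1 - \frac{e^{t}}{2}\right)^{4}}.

The MGF M(t) = \frac{1}{16 \left(1 - \frac{e^{t}}{2}\right)^{4}} is the standard form for the NegativeBinomial distribution.
Comparing with the known MGF formula identifies: NegBin(r=4, p=1/2), X = failures before r-th success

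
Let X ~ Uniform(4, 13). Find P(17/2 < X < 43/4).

P(17/2 < X < 43/4) = ∫_{17/2}^{43/4} f(x) dx
where f(x) = \frac{1}{9}
= \frac{1}{4}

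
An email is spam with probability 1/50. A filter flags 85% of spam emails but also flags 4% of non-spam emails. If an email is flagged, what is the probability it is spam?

Let D = the rare event, + = positive/flagged.
P(D) = 1/50
P(+|D) = 85/100 = 17/20
P(+|D') = 4/100 = 1/25
P(+) = P(+|D)P(D) + P(+|D')P(D')
     = \frac{17}{20} × \frac{1}{50} + \frac{1}{25} × \frac{49}{50}
     = \frac{281}{5000}
P(D|+) = P(+|D)P(D)/P(+) = \frac{85}{281}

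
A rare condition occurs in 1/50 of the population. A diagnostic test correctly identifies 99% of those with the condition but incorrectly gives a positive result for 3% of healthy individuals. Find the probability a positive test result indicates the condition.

Let D = the rare event, + = positive/flagged.
P(D) = 1/50
P(+|D) = 99/100
P(+|D') = 3/100
P(+) = P(+|D)P(D) + P(+|D')P(D')
     = \frac{99}{100} × \frac{1}{50} + \frac{3}{100} × \frac{49}{50}
     = \frac{123}{2500}
P(D|+) = P(+|D)P(D)/P(+) = \frac{33}{82}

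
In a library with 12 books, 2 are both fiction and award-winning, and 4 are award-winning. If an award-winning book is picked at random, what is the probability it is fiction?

P(A ∩ B) = 2/12 = 1/6
P(B) = 4/12 = 1/3
P(A|B) = P(A ∩ B) / P(B) = (1/6) / (1/3) = 1/2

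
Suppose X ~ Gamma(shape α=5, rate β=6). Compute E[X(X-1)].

E[X(X-1)] = E[X² - X] = E[X²] - E[X]
E[X] = \frac{5}{6}
E[X²] = Var(X) + (E[X])² = \frac{5}{36} + (\frac{5}{6})² = \frac{5}{6}
E[X(X-1)] = \frac{5}{6} - \frac{5}{6} = 0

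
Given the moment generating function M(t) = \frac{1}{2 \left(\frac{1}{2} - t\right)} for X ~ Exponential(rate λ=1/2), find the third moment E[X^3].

To find E[X^3], compute M^(3)(0):
M^(1)(t) = \frac{1}{2 \left(\frac{1}{2} - t\right)^{2}}
M^(2)(t) = \frac{1}{\left(\frac{1}{2} - t\right)^{3}}
M^(3)(t) = \frac{3}{\left(\frac{1}{2} - t\right)^{4}}
M^(3)(0) = 48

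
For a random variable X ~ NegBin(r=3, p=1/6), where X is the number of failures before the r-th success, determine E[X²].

Using the identity E[X²] = Var(X) + (E[X])²:
E[X] = 15
Var(X) = 90
E[X²] = 90 + (15)²
= 315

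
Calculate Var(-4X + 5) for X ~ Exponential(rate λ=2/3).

For X ~ Exponential(rate λ=2/3):
Var(X) = \frac{9}{4}
Var(-4X + 5) = (-4)² × Var(X) = 16 × \frac{9}{4} = 36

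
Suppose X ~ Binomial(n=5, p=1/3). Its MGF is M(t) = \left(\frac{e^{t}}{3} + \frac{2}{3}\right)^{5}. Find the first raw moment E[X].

To find E[X], compute M^(1)(0):
M^(1)(t) = \frac{5 \left(\frac{e^{t}}{3} + \frac{2}{3}\right)^{4} e^{t}}{3}
M^(1)(0) = \frac{5}{3}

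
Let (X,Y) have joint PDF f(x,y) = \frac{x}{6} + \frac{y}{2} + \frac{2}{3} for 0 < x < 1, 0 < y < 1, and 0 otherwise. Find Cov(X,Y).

E[XY] = ∫∫ xy × f(x,y) dx dy = \frac{5}{18}
E[X] = \frac{37}{72}
E[Y] = \frac{13}{24}
Cov(X,Y) = E[XY] - E[X]E[Y] = - \frac{1}{1728}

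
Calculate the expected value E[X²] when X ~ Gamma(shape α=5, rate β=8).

Using the identity E[X²] = Var(X) + (E[X])²:
E[X] = \frac{5}{8}
Var(X) = \frac{5}{64}
E[X²] = \frac{5}{64} + (\frac{5}{8})²
= \frac{15}{32}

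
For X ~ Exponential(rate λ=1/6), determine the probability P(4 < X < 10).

P(4 < X < 10) = ∫_{4}^{10} f(x) dx
where f(x) = \frac{e^{- \frac{x}{6}}}{6}
= - \frac{1 - e}{e^{\frac{5}{3}}}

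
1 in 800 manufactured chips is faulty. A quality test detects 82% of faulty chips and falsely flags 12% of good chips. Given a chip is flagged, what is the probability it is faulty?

Let D = the rare event, + = positive/flagged.
P(D) = 1/800
P(+|D) = 82/100 = 41/50
P(+|D') = 12/100 = 3/25
P(+) = P(+|D)P(D) + P(+|D')P(D')
     = \frac{41}{50} × \frac{1}{800} + \frac{3}{25} × \frac{799}{800}
     = \frac{967}{8000}
P(D|+) = P(+|D)P(D)/P(+) = \frac{41}{4835}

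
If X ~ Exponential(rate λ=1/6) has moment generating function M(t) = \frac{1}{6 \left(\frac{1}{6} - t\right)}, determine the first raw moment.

To find E[X], compute M^(1)(0):
M^(1)(t) = \frac{1}{6 \left(\frac{1}{6} - t\right)^{2}}
M^(1)(0) = 6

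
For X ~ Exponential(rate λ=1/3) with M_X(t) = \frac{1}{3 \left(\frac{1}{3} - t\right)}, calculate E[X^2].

To find E[X^2], compute M^(2)(0):
M^(1)(t) = \frac{1}{3 \left(\frac{1}{3} - t\right)^{2}}
M^(2)(t) = \frac{2}{3 \left(\frac{1}{3} - t\right)^{3}}
M^(2)(0) = 18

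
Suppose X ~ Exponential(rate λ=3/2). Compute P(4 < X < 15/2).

P(4 < X < 15/2) = ∫_{4}^{15/2} f(x) dx
where f(x) = \frac{3 e^{- \frac{3 x}{2}}}{2}
= - \frac{1}{e^{\frac{45}{4}}} + e^{-6}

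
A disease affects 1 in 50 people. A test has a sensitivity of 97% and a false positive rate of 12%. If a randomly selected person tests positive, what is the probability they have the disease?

Let D = the rare event, + = positive/flagged.
P(D) = 1/50
P(+|D) = 97/100
P(+|D') = 12/100 = 3/25
P(+) = P(+|D)P(D) + P(+|D')P(D')
     = \frac{97}{100} × \frac{1}{50} + \frac{3}{25} × \frac{49}{50}
     = \frac{137}{1000}
P(D|+) = P(+|D)P(D)/P(+) = \frac{97}{685}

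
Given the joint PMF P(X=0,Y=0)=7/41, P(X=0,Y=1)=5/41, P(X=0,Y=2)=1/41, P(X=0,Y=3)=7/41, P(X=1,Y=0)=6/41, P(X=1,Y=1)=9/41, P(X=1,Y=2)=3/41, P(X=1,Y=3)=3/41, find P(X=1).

P(X=1) = P(X=1,Y=0) + P(X=1,Y=1) + P(X=1,Y=2) + P(X=1,Y=3)
= 6/41 + 9/41 + 3/41 + 3/41
= 21/41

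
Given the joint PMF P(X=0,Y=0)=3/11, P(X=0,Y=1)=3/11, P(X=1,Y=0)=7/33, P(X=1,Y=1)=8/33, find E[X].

First find marginal of X:
P(X=0) = 6/11
P(X=1) = 5/11
E[X] = 0 × 6/11 + 1 × 5/11 = 5/11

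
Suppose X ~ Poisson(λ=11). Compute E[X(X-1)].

E[X(X-1)] = E[X² - X] = E[X²] - E[X]
E[X] = 11
E[X²] = Var(X) + (E[X])² = 11 + (11)² = 132
E[X(X-1)] = 132 - 11 = 121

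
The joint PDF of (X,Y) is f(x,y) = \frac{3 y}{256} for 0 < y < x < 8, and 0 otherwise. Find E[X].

f_X(x) = ∫_0^x \frac{3 y}{256} dy = \frac{3 x^{2}}{512}
E[X] = ∫_0^8 x × (\frac{3 x^{2}}{512}) dx = 6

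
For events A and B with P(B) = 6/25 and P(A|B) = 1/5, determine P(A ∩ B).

By definition, P(A|B) = P(A ∩ B) / P(B)
So P(A ∩ B) = P(A|B) × P(B)
= 1/5 × 6/25
= 6/125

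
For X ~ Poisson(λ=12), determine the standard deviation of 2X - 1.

For X ~ Poisson(λ=12):
Var(X) = 12
SD(X) = √(Var(X)) = √(12) = 2 \sqrt{3}
SD(2X - 1) = |2| × SD(X) = 2 × 2 \sqrt{3} = 4 \sqrt{3}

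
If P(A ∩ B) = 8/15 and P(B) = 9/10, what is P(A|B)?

P(A|B) = P(A ∩ B) / P(B)
= (8/15) / (9/10)
= 16/27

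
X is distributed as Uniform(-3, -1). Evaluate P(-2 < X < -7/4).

P(-2 < X < -7/4) = ∫_{-2}^{-7/4} f(x) dx
where f(x) = \frac{1}{2}
= \frac{1}{8}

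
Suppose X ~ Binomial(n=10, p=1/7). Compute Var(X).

For X ~ Binomial(n=10, p=1/7):
Var(X) = \frac{60}{49}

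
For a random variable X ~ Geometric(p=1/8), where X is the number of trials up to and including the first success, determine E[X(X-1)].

E[X(X-1)] = E[X² - X] = E[X²] - E[X]
E[X] = 8
E[X²] = Var(X) + (E[X])² = 56 + (8)² = 120
E[X(X-1)] = 120 - 8 = 112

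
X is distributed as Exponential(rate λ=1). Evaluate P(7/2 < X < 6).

P(7/2 < X < 6) = ∫_{7/2}^{6} f(x) dx
where f(x) = e^{- x}
= - \frac{1}{e^{6}} + e^{- \frac{7}{2}}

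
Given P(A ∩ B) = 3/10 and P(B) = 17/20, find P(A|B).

P(A|B) = P(A ∩ B) / P(B)
= (3/10) / (17/20)
= 6/17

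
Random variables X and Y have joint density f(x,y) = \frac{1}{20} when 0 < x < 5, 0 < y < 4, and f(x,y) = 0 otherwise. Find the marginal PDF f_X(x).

f_X(x) = ∫_0^4 f(x,y) dy
= ∫_0^4 \frac{1}{20} dy
= \frac{1}{5} for 0 < x < 5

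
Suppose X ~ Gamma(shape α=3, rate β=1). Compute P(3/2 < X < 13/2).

P(3/2 < X < 13/2) = ∫_{3/2}^{13/2} f(x) dx
where f(x) = \frac{x^{2} e^{- x}}{2}
= \frac{-229 + 29 e^{5}}{8 e^{\frac{13}{2}}}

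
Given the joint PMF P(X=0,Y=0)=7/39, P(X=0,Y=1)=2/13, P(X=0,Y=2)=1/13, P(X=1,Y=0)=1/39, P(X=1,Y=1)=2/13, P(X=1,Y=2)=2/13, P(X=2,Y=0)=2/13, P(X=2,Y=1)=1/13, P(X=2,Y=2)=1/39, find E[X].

First find marginal of X:
P(X=0) = 16/39
P(X=1) = 1/3
P(X=2) = 10/39
E[X] = 0 × 16/39 + 1 × 1/3 + 2 × 10/39 = 11/13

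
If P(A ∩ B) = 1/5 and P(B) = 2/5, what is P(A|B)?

P(A|B) = P(A ∩ B) / P(B)
= (1/5) / (2/5)
= 1/2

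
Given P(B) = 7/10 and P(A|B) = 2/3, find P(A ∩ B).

By definition, P(A|B) = P(A ∩ B) / P(B)
So P(A ∩ B) = P(A|B) × P(B)
= 2/3 × 7/10
= 7/15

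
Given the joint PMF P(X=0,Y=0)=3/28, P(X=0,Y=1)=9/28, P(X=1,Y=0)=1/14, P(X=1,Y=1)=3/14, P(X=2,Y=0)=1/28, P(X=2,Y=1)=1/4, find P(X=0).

P(X=0) = P(X=0,Y=0) + P(X=0,Y=1)
= 3/28 + 9/28
= 3/7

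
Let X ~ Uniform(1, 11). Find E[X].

For X ~ Uniform(1, 11), the expected value is:
E[X] = 6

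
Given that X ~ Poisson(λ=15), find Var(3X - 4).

For X ~ Poisson(λ=15):
Var(X) = 15
Var(3X - 4) = (3)² × Var(X) = 9 × 15 = 135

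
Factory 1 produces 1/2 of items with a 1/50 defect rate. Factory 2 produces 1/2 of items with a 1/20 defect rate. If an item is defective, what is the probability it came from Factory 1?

Using Bayes' theorem:
P(F1) = 1/2, P(D|F1) = 1/50
P(F2) = 1/2, P(D|F2) = 1/20
P(D) = P(D|F1)P(F1) + P(D|F2)P(F2)
     = \frac{7}{200}
P(F1|D) = P(D|F1)P(F1) / P(D)
= \frac{2}{7}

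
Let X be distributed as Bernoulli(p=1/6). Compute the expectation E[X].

For X ~ Bernoulli(p=1/6), the expected value is:
E[X] = \frac{1}{6}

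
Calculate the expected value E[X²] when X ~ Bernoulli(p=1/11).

Using the identity E[X²] = Var(X) + (E[X])²:
E[X] = \frac{1}{11}
Var(X) = \frac{10}{121}
E[X²] = \frac{10}{121} + (\frac{1}{11})²
= \frac{1}{11}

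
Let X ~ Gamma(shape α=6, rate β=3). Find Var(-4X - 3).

For X ~ Gamma(shape α=6, rate β=3):
Var(X) = \frac{2}{3}
Var(-4X - 3) = (-4)² × Var(X) = 16 × \frac{2}{3} = \frac{32}{3}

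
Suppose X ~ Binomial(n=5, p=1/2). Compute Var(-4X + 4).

For X ~ Binomial(n=5, p=1/2):
Var(X) = \frac{5}{4}
Var(-4X + 4) = (-4)² × Var(X) = 16 × \frac{5}{4} = 20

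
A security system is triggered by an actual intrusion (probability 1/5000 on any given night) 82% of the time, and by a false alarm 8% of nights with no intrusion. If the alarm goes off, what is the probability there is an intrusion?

Let D = the rare event, + = positive/flagged.
P(D) = 1/5000
P(+|D) = 82/100 = 41/50
P(+|D') = 8/100 = 2/25
P(+) = P(+|D)P(D) + P(+|D')P(D')
     = \frac{41}{50} × \frac{1}{5000} + \frac{2}{25} × \frac{4999}{5000}
     = \frac{20037}{250000}
P(D|+) = P(+|D)P(D)/P(+) = \frac{41}{20037}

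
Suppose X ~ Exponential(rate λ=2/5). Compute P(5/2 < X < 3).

P(5/2 < X < 3) = ∫_{5/2}^{3} f(x) dx
where f(x) = \frac{2 e^{- \frac{2 x}{5}}}{5}
= - \frac{1}{e^{\frac{6}{5}}} + e^{-1}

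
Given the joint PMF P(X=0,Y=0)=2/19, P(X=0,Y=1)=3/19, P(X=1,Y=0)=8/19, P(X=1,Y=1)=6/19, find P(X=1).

P(X=1) = P(X=1,Y=0) + P(X=1,Y=1)
= 8/19 + 6/19
= 14/19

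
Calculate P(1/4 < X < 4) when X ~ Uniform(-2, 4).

P(1/4 < X < 4) = ∫_{1/4}^{4} f(x) dx
where f(x) = \frac{1}{6}
= \frac{5}{8}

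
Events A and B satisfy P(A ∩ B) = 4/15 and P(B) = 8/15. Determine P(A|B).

P(A|B) = P(A ∩ B) / P(B)
= (4/15) / (8/15)
= 1/2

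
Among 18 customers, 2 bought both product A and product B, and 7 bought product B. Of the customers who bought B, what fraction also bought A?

P(A ∩ B) = 2/18 = 1/9
P(B) = 7/18
P(A|B) = P(A ∩ B) / P(B) = (1/9) / (7/18) = 2/7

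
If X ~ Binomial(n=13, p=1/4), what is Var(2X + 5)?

For X ~ Binomial(n=13, p=1/4):
Var(X) = \frac{39}{16}
Var(2X + 5) = (2)² × Var(X) = 4 × \frac{39}{16} = \frac{39}{4}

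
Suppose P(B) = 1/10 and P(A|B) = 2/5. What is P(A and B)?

By definition, P(A|B) = P(A ∩ B) / P(B)
So P(A ∩ B) = P(A|B) × P(B)
= 2/5 × 1/10
= 1/25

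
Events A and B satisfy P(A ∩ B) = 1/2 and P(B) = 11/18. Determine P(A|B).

P(A|B) = P(A ∩ B) / P(B)
= (1/2) / (11/18)
= 9/11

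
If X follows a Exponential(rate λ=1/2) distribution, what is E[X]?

For X ~ Exponential(rate λ=1/2), the expected value is:
E[X] = 2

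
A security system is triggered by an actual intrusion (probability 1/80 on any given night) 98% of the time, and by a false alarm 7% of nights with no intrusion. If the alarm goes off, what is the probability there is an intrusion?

Let D = the rare event, + = positive/flagged.
P(D) = 1/80
P(+|D) = 98/100 = 49/50
P(+|D') = 7/100
P(+) = P(+|D)P(D) + P(+|D')P(D')
     = \frac{49}{50} × \frac{1}{80} + \frac{7}{100} × \frac{79}{80}
     = \frac{651}{8000}
P(D|+) = P(+|D)P(D)/P(+) = \frac{14}{93}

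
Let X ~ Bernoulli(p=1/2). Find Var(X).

For X ~ Bernoulli(p=1/2):
Var(X) = \frac{1}{4}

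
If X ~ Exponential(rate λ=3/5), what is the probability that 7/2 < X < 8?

P(7/2 < X < 8) = ∫_{7/2}^{8} f(x) dx
where f(x) = \frac{3 e^{- \frac{3 x}{5}}}{5}
= - \frac{1}{e^{\frac{24}{5}}} + e^{- \frac{21}{10}}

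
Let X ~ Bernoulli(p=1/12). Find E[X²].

Using the identity E[X²] = Var(X) + (E[X])²:
E[X] = \frac{1}{12}
Var(X) = \frac{11}{144}
E[X²] = \frac{11}{144} + (\frac{1}{12})²
= \frac{1}{12}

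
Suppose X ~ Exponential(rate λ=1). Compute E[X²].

Using the identity E[X²] = Var(X) + (E[X])²:
E[X] = 1
Var(X) = 1
E[X²] = 1 + (1)²
= 2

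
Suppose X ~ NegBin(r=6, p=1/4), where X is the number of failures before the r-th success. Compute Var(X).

For X ~ NegBin(r=6, p=1/4), where X is the number of failures before the r-th success:
Var(X) = 72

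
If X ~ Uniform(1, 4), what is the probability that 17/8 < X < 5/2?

P(17/8 < X < 5/2) = ∫_{17/8}^{5/2} f(x) dx
where f(x) = \frac{1}{3}
= \frac{1}{8}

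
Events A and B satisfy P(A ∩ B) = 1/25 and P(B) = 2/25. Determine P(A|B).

P(A|B) = P(A ∩ B) / P(B)
= (1/25) / (2/25)
= 1/2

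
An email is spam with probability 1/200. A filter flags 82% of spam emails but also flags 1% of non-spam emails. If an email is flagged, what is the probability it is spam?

Let D = the rare event, + = positive/flagged.
P(D) = 1/200
P(+|D) = 82/100 = 41/50
P(+|D') = 1/100
P(+) = P(+|D)P(D) + P(+|D')P(D')
     = \frac{41}{50} × \frac{1}{200} + \frac{1}{100} × \frac{199}{200}
     = \frac{281}{20000}
P(D|+) = P(+|D)P(D)/P(+) = \frac{82}{281}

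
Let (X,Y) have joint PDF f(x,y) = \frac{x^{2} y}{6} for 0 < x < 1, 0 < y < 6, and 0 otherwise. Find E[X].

f_X(x) = ∫_0^6 \frac{x^{2} y}{6} dy = 3 x^{2}
E[X] = ∫_0^1 x × (3 x^{2}) dx = \frac{3}{4}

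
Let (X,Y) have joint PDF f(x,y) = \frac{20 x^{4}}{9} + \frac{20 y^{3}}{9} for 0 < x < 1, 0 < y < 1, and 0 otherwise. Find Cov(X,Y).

E[XY] = ∫∫ xy × f(x,y) dx dy = \frac{11}{27}
E[X] = \frac{35}{54}
E[Y] = \frac{2}{3}
Cov(X,Y) = E[XY] - E[X]E[Y] = - \frac{2}{81}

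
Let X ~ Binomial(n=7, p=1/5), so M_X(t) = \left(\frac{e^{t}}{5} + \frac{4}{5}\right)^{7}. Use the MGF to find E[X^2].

To find E[X^2], compute M^(2)(0):
M^(1)(t) = \frac{7 \left(\frac{e^{t}}{5} + \frac{4}{5}\right)^{6} e^{t}}{5}
M^(2)(t) = \frac{7 \left(\frac{e^{t}}{5} + \frac{4}{5}\right)^{6} e^{t}}{5} + \frac{42 \left(\frac{e^{t}}{5} + \frac{4}{5}\right)^{5} e^{2 t}}{25}
M^(2)(0) = \frac{77}{25}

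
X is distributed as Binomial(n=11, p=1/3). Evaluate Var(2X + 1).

For X ~ Binomial(n=11, p=1/3):
Var(X) = \frac{22}{9}
Var(2X + 1) = (2)² × Var(X) = 4 × \frac{22}{9} = \frac{88}{9}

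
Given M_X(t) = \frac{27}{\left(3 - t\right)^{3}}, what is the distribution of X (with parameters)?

The MGF M(t) = \frac{27}{\left(3 - t\right)^{3}} is the standard form for the Gamma distribution.
Comparing with the known MGF formula identifies: Gamma(shape α=3, rate β=3)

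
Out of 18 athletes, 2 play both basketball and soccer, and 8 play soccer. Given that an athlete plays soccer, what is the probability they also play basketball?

P(A ∩ B) = 2/18 = 1/9
P(B) = 8/18 = 4/9
P(A|B) = P(A ∩ B) / P(B) = (1/9) / (4/9) = 1/4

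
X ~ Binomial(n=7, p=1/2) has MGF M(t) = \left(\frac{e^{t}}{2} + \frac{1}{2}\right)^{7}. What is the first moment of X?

To find E[X], compute M^(1)(0):
M^(1)(t) = \frac{7 \left(\frac{e^{t}}{2} + \frac{1}{2}\right)^{6} e^{t}}{2}
M^(1)(0) = \frac{7}{2}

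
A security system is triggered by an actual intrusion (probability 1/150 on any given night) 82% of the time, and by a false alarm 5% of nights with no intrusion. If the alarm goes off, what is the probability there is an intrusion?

Let D = the rare event, + = positive/flagged.
P(D) = 1/150
P(+|D) = 82/100 = 41/50
P(+|D') = 5/100 = 1/20
P(+) = P(+|D)P(D) + P(+|D')P(D')
     = \frac{41}{50} × \frac{1}{150} + \frac{1}{20} × \frac{149}{150}
     = \frac{827}{15000}
P(D|+) = P(+|D)P(D)/P(+) = \frac{82}{827}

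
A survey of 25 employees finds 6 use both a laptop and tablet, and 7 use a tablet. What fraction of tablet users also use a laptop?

P(A ∩ B) = 6/25
P(B) = 7/25
P(A|B) = P(A ∩ B) / P(B) = (6/25) / (7/25) = 6/7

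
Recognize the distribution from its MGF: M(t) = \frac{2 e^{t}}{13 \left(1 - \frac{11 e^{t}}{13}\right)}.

The MGF M(t) = \frac{2 e^{t}}{13 \left(1 - \frac{11 e^{t}}{13}\right)} is the standard form for the Geometric distribution.
Comparing with the known MGF formula identifies: Geometric(p=2/13), X = trial number of first success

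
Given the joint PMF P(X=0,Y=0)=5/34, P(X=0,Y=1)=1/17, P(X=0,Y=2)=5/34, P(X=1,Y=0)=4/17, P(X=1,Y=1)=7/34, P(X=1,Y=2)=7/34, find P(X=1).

P(X=1) = P(X=1,Y=0) + P(X=1,Y=1) + P(X=1,Y=2)
= 4/17 + 7/34 + 7/34
= 11/17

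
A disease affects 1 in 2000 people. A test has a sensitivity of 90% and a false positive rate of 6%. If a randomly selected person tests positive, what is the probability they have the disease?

Let D = the rare event, + = positive/flagged.
P(D) = 1/2000
P(+|D) = 90/100 = 9/10
P(+|D') = 6/100 = 3/50
P(+) = P(+|D)P(D) + P(+|D')P(D')
     = \frac{9}{10} × \frac{1}{2000} + \frac{3}{50} × \frac{1999}{2000}
     = \frac{3021}{50000}
P(D|+) = P(+|D)P(D)/P(+) = \frac{15}{2014}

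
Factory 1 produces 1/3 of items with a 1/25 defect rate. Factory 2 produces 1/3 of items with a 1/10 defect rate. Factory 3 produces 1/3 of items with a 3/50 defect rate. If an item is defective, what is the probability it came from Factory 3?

Using Bayes' theorem:
P(F1) = 1/3, P(D|F1) = 1/25
P(F2) = 1/3, P(D|F2) = 1/10
P(F3) = 1/3, P(D|F3) = 3/50
P(D) = P(D|F1)P(F1) + P(D|F2)P(F2) + P(D|F3)P(F3)
     = \frac{1}{15}
P(F3|D) = P(D|F3)P(F3) / P(D)
= \frac{3}{10}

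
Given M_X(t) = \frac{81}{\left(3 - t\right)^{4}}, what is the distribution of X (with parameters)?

The MGF M(t) = \frac{81}{\left(3 - t\right)^{4}} is the standard form for the Gamma distribution.
Comparing with the known MGF formula identifies: Gamma(shape α=4, rate β=3)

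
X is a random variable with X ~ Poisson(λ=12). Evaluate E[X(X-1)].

E[X(X-1)] = E[X² - X] = E[X²] - E[X]
E[X] = 12
E[X²] = Var(X) + (E[X])² = 12 + (12)² = 156
E[X(X-1)] = 156 - 12 = 144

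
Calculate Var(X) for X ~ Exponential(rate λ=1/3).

For X ~ Exponential(rate λ=1/3):
Var(X) = 9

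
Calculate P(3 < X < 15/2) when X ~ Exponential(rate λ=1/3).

P(3 < X < 15/2) = ∫_{3}^{15/2} f(x) dx
where f(x) = \frac{e^{- \frac{x}{3}}}{3}
= - \frac{1}{e^{\frac{5}{2}}} + e^{-1}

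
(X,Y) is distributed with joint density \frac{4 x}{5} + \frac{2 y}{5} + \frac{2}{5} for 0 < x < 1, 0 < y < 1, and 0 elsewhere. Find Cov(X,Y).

E[XY] = ∫∫ xy × f(x,y) dx dy = \frac{3}{10}
E[X] = \frac{17}{30}
E[Y] = \frac{8}{15}
Cov(X,Y) = E[XY] - E[X]E[Y] = - \frac{1}{450}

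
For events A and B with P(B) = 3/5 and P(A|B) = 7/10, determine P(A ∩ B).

By definition, P(A|B) = P(A ∩ B) / P(B)
So P(A ∩ B) = P(A|B) × P(B)
= 7/10 × 3/5
= 21/50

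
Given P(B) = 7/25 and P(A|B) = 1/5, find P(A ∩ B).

By definition, P(A|B) = P(A ∩ B) / P(B)
So P(A ∩ B) = P(A|B) × P(B)
= 1/5 × 7/25
= 7/125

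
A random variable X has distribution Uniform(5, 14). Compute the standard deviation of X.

For X ~ Uniform(5, 14):
Var(X) = \frac{27}{4}
SD(X) = √(Var(X)) = √(\frac{27}{4}) = \frac{3 \sqrt{3}}{2}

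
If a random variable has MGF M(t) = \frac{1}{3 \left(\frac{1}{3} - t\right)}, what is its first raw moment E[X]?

To find E[X], compute M^(1)(0):
M^(1)(t) = \frac{1}{3 \left(\frac{1}{3} - t\right)^{2}}
M^(1)(0) = 3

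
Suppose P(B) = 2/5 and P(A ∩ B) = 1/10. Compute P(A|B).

P(A|B) = P(A ∩ B) / P(B)
= (1/10) / (2/5)
= 1/4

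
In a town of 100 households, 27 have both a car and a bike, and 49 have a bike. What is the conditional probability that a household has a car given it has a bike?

P(A ∩ B) = 27/100
P(B) = 49/100
P(A|B) = P(A ∩ B) / P(B) = (27/100) / (49/100) = 27/49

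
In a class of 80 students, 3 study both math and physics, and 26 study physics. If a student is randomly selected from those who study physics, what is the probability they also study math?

P(A ∩ B) = 3/80
P(B) = 26/80 = 13/40
P(A|B) = P(A ∩ B) / P(B) = (3/80) / (13/40) = 3/26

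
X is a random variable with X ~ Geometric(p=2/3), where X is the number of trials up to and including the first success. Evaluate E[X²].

Using the identity E[X²] = Var(X) + (E[X])²:
E[X] = \frac{3}{2}
Var(X) = \frac{3}{4}
E[X²] = \frac{3}{4} + (\frac{3}{2})²
= 3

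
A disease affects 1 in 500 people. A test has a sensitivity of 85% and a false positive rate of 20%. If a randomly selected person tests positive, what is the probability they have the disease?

Let D = the rare event, + = positive/flagged.
P(D) = 1/500
P(+|D) = 85/100 = 17/20
P(+|D') = 20/100 = 1/5
P(+) = P(+|D)P(D) + P(+|D')P(D')
     = \frac{17}{20} × \frac{1}{500} + \frac{1}{5} × \frac{499}{500}
     = \frac{2013}{10000}
P(D|+) = P(+|D)P(D)/P(+) = \frac{17}{2013}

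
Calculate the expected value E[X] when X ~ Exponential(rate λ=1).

For X ~ Exponential(rate λ=1), the expected value is:
E[X] = 1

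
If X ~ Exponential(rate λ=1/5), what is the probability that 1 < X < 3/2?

P(1 < X < 3/2) = ∫_{1}^{3/2} f(x) dx
where f(x) = \frac{e^{- \frac{x}{5}}}{5}
= - \frac{1}{e^{\frac{3}{10}}} + e^{- \frac{1}{5}}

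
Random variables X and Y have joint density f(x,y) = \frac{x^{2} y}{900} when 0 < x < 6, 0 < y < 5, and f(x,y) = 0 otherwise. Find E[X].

f_X(x) = ∫_0^5 \frac{x^{2} y}{900} dy = \frac{x^{2}}{72}
E[X] = ∫_0^6 x × (\frac{x^{2}}{72}) dx = \frac{9}{2}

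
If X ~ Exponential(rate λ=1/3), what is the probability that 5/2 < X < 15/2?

P(5/2 < X < 15/2) = ∫_{5/2}^{15/2} f(x) dx
where f(x) = \frac{e^{- \frac{x}{3}}}{3}
= - \frac{1}{e^{\frac{5}{2}}} + e^{- \frac{5}{6}}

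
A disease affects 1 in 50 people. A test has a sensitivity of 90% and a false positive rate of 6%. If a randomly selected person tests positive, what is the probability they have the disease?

Let D = the rare event, + = positive/flagged.
P(D) = 1/50
P(+|D) = 90/100 = 9/10
P(+|D') = 6/100 = 3/50
P(+) = P(+|D)P(D) + P(+|D')P(D')
     = \frac{9}{10} × \frac{1}{50} + \frac{3}{50} × \frac{49}{50}
     = \frac{48}{625}
P(D|+) = P(+|D)P(D)/P(+) = \frac{15}{64}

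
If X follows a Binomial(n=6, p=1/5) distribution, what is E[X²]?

Using the identity E[X²] = Var(X) + (E[X])²:
E[X] = \frac{6}{5}
Var(X) = \frac{24}{25}
E[X²] = \frac{24}{25} + (\frac{6}{5})²
= \frac{12}{5}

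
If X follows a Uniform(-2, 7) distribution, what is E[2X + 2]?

For X ~ Uniform(-2, 7):
E[X] = \frac{5}{2}
E[2X + 2] = 2 × E[X] + 2 = 7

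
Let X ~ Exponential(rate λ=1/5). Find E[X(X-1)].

E[X(X-1)] = E[X² - X] = E[X²] - E[X]
E[X] = 5
E[X²] = Var(X) + (E[X])² = 25 + (5)² = 50
E[X(X-1)] = 50 - 5 = 45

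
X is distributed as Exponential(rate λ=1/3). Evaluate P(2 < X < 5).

P(2 < X < 5) = ∫_{2}^{5} f(x) dx
where f(x) = \frac{e^{- \frac{x}{3}}}{3}
= - \frac{1 - e}{e^{\frac{5}{3}}}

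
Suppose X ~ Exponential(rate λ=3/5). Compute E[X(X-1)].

E[X(X-1)] = E[X² - X] = E[X²] - E[X]
E[X] = \frac{5}{3}
E[X²] = Var(X) + (E[X])² = \frac{25}{9} + (\frac{5}{3})² = \frac{50}{9}
E[X(X-1)] = \frac{50}{9} - \frac{5}{3} = \frac{35}{9}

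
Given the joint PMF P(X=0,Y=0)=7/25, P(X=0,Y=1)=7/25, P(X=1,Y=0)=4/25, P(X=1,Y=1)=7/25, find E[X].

First find marginal of X:
P(X=0) = 14/25
P(X=1) = 11/25
E[X] = 0 × 14/25 + 1 × 11/25 = 11/25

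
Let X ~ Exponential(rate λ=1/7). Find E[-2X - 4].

For X ~ Exponential(rate λ=1/7):
E[X] = 7
E[-2X - 4] = -2 × E[X] - 4 = -18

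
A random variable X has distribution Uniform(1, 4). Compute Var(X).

For X ~ Uniform(1, 4):
Var(X) = \frac{3}{4}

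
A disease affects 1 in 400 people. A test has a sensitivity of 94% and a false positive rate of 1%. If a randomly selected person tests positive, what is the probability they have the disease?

Let D = the rare event, + = positive/flagged.
P(D) = 1/400
P(+|D) = 94/100 = 47/50
P(+|D') = 1/100
P(+) = P(+|D)P(D) + P(+|D')P(D')
     = \frac{47}{50} × \frac{1}{400} + \frac{1}{100} × \frac{399}{400}
     = \frac{493}{40000}
P(D|+) = P(+|D)P(D)/P(+) = \frac{94}{493}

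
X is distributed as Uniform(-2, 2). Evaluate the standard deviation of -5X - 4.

For X ~ Uniform(-2, 2):
Var(X) = \frac{4}{3}
SD(X) = √(Var(X)) = √(\frac{4}{3}) = \frac{2 \sqrt{3}}{3}
SD(-5X - 4) = |-5| × SD(X) = 5 × \frac{2 \sqrt{3}}{3} = \frac{10 \sqrt{3}}{3}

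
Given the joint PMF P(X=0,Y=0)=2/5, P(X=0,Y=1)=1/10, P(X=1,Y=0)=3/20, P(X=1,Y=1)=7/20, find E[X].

First find marginal of X:
P(X=0) = 1/2
P(X=1) = 1/2
E[X] = 0 × 1/2 + 1 × 1/2 = 1/2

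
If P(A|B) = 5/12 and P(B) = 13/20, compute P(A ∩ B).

By definition, P(A|B) = P(A ∩ B) / P(B)
So P(A ∩ B) = P(A|B) × P(B)
= 5/12 × 13/20
= 13/48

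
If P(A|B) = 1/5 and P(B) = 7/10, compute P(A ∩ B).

By definition, P(A|B) = P(A ∩ B) / P(B)
So P(A ∩ B) = P(A|B) × P(B)
= 1/5 × 7/10
= 7/50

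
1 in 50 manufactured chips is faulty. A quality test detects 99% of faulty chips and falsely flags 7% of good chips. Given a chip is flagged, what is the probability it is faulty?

Let D = the rare event, + = positive/flagged.
P(D) = 1/50
P(+|D) = 99/100
P(+|D') = 7/100
P(+) = P(+|D)P(D) + P(+|D')P(D')
     = \frac{99}{100} × \frac{1}{50} + \frac{7}{100} × \frac{49}{50}
     = \frac{221}{2500}
P(D|+) = P(+|D)P(D)/P(+) = \frac{99}{442}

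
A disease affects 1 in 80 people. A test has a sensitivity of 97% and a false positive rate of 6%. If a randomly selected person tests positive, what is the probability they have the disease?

Let D = the rare event, + = positive/flagged.
P(D) = 1/80
P(+|D) = 97/100
P(+|D') = 6/100 = 3/50
P(+) = P(+|D)P(D) + P(+|D')P(D')
     = \frac{97}{100} × \frac{1}{80} + \frac{3}{50} × \frac{79}{80}
     = \frac{571}{8000}
P(D|+) = P(+|D)P(D)/P(+) = \frac{97}{571}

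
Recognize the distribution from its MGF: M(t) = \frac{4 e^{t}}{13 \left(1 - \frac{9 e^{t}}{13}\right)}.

The MGF M(t) = \frac{4 e^{t}}{13 \left(1 - \frac{9 e^{t}}{13}\right)} is the standard form for the Geometric distribution.
Comparing with the known MGF formula identifies: Geometric(p=4/13), X = trial number of first success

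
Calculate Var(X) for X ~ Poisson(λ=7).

For X ~ Poisson(λ=7):
Var(X) = 7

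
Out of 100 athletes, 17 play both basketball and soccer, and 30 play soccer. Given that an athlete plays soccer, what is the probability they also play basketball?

P(A ∩ B) = 17/100
P(B) = 30/100 = 3/10
P(A|B) = P(A ∩ B) / P(B) = (17/100) / (3/10) = 17/30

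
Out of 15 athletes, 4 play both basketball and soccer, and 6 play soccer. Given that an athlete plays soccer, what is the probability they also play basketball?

P(A ∩ B) = 4/15
P(B) = 6/15 = 2/5
P(A|B) = P(A ∩ B) / P(B) = (4/15) / (2/5) = 2/3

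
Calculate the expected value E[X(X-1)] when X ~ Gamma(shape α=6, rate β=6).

E[X(X-1)] = E[X² - X] = E[X²] - E[X]
E[X] = 1
E[X²] = Var(X) + (E[X])² = \frac{1}{6} + (1)² = \frac{7}{6}
E[X(X-1)] = \frac{7}{6} - 1 = \frac{1}{6}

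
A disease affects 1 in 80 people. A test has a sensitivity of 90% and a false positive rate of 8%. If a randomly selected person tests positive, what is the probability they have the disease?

Let D = the rare event, + = positive/flagged.
P(D) = 1/80
P(+|D) = 90/100 = 9/10
P(+|D') = 8/100 = 2/25
P(+) = P(+|D)P(D) + P(+|D')P(D')
     = \frac{9}{10} × \frac{1}{80} + \frac{2}{25} × \frac{79}{80}
     = \frac{361}{4000}
P(D|+) = P(+|D)P(D)/P(+) = \frac{45}{361}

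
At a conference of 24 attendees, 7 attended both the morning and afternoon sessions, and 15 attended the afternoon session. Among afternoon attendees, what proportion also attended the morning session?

P(A ∩ B) = 7/24
P(B) = 15/24 = 5/8
P(A|B) = P(A ∩ B) / P(B) = (7/24) / (5/8) = 7/15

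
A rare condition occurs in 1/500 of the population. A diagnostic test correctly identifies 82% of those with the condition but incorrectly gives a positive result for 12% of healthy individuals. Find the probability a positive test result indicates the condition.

Let D = the rare event, + = positive/flagged.
P(D) = 1/500
P(+|D) = 82/100 = 41/50
P(+|D') = 12/100 = 3/25
P(+) = P(+|D)P(D) + P(+|D')P(D')
     = \frac{41}{50} × \frac{1}{500} + \frac{3}{25} × \frac{499}{500}
     = \frac{607}{5000}
P(D|+) = P(+|D)P(D)/P(+) = \frac{41}{3035}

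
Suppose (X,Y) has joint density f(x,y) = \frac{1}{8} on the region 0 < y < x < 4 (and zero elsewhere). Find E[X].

f_X(x) = ∫_0^x \frac{1}{8} dy = \frac{x}{8}
E[X] = ∫_0^4 x × (\frac{x}{8}) dx = \frac{8}{3}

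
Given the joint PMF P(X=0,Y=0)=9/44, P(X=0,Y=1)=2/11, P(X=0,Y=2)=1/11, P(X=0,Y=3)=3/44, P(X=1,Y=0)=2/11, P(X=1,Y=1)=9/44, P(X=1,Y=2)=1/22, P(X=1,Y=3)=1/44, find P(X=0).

P(X=0) = P(X=0,Y=0) + P(X=0,Y=1) + P(X=0,Y=2) + P(X=0,Y=3)
= 9/44 + 2/11 + 1/11 + 3/44
= 6/11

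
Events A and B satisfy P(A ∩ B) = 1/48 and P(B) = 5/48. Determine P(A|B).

P(A|B) = P(A ∩ B) / P(B)
= (1/48) / (5/48)
= 1/5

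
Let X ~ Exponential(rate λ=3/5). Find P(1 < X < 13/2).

P(1 < X < 13/2) = ∫_{1}^{13/2} f(x) dx
where f(x) = \frac{3 e^{- \frac{3 x}{5}}}{5}
= - \frac{1}{e^{\frac{39}{10}}} + e^{- \frac{3}{5}}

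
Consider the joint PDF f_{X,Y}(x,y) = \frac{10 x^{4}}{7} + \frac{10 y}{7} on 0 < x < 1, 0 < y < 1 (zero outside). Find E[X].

E[X] = ∫_0^1 ∫_0^1 x × f(x,y) dy dx
= ∫_0^1 ∫_0^1 x × (\frac{10 x^{4}}{7} + \frac{10 y}{7}) dy dx
= \frac{25}{42}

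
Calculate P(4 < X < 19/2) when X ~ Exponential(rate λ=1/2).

P(4 < X < 19/2) = ∫_{4}^{19/2} f(x) dx
where f(x) = \frac{e^{- \frac{x}{2}}}{2}
= - \frac{1}{e^{\frac{19}{4}}} + e^{-2}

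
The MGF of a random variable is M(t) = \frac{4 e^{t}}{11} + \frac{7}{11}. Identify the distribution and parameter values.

The MGF M(t) = \frac{4 e^{t}}{11} + \frac{7}{11} is the standard form for the Bernoulli distribution.
Comparing with the known MGF formula identifies: Bernoulli(p=4/11)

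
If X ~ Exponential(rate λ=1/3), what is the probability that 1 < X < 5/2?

P(1 < X < 5/2) = ∫_{1}^{5/2} f(x) dx
where f(x) = \frac{e^{- \frac{x}{3}}}{3}
= - \frac{1}{e^{\frac{5}{6}}} + e^{- \frac{1}{3}}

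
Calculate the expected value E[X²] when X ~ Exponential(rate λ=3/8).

Using the identity E[X²] = Var(X) + (E[X])²:
E[X] = \frac{8}{3}
Var(X) = \frac{64}{9}
E[X²] = \frac{64}{9} + (\frac{8}{3})²
= \frac{128}{9}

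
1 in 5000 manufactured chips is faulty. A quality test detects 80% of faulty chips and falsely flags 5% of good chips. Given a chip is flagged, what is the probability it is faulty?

Let D = the rare event, + = positive/flagged.
P(D) = 1/5000
P(+|D) = 80/100 = 4/5
P(+|D') = 5/100 = 1/20
P(+) = P(+|D)P(D) + P(+|D')P(D')
     = \frac{4}{5} × \frac{1}{5000} + \frac{1}{20} × \frac{4999}{5000}
     = \frac{1003}{20000}
P(D|+) = P(+|D)P(D)/P(+) = \frac{16}{5015}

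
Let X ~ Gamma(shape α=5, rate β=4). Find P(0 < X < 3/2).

P(0 < X < 3/2) = ∫_{0}^{3/2} f(x) dx
where f(x) = \frac{128 x^{4} e^{- 4 x}}{3}
= 1 - \frac{115}{e^{6}}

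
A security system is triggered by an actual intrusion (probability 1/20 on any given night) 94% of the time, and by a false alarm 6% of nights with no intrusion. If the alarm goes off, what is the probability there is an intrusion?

Let D = the rare event, + = positive/flagged.
P(D) = 1/20
P(+|D) = 94/100 = 47/50
P(+|D') = 6/100 = 3/50
P(+) = P(+|D)P(D) + P(+|D')P(D')
     = \frac{47}{50} × \frac{1}{20} + \frac{3}{50} × \frac{19}{20}
     = \frac{13}{125}
P(D|+) = P(+|D)P(D)/P(+) = \frac{47}{104}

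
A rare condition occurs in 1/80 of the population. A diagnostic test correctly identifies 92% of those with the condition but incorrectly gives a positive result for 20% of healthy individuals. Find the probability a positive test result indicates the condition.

Let D = the rare event, + = positive/flagged.
P(D) = 1/80
P(+|D) = 92/100 = 23/25
P(+|D') = 20/100 = 1/5
P(+) = P(+|D)P(D) + P(+|D')P(D')
     = \frac{23}{25} × \frac{1}{80} + \frac{1}{5} × \frac{79}{80}
     = \frac{209}{1000}
P(D|+) = P(+|D)P(D)/P(+) = \frac{23}{418}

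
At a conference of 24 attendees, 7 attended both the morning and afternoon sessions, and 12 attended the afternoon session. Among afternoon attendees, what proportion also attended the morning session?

P(A ∩ B) = 7/24
P(B) = 12/24 = 1/2
P(A|B) = P(A ∩ B) / P(B) = (7/24) / (1/2) = 7/12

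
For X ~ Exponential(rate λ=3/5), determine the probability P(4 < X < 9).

P(4 < X < 9) = ∫_{4}^{9} f(x) dx
where f(x) = \frac{3 e^{- \frac{3 x}{5}}}{5}
= - \frac{1 - e^{3}}{e^{\frac{27}{5}}}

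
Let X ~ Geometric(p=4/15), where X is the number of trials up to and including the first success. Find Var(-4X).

For X ~ Geometric(p=4/15), where X is the number of trials up to and including the first success:
Var(X) = \frac{165}{16}
Var(-4X) = (-4)² × Var(X) = 16 × \frac{165}{16} = 165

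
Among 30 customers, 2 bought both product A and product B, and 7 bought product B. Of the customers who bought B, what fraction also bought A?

P(A ∩ B) = 2/30 = 1/15
P(B) = 7/30
P(A|B) = P(A ∩ B) / P(B) = (1/15) / (7/30) = 2/7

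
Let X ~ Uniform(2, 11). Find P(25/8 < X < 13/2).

P(25/8 < X < 13/2) = ∫_{25/8}^{13/2} f(x) dx
where f(x) = \frac{1}{9}
= \frac{3}{8}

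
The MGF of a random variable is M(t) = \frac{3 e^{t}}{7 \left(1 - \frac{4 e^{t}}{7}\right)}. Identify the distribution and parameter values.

The MGF M(t) = \frac{3 e^{t}}{7 \left(1 - \frac{4 e^{t}}{7}\right)} is the standard form for the Geometric distribution.
Comparing with the known MGF formula identifies: Geometric(p=3/7), X = trial number of first success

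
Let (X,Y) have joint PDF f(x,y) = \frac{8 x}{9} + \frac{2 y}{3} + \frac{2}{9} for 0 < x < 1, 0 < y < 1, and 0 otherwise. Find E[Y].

E[Y] = ∫_0^1 ∫_0^1 y × f(x,y) dx dy
= \frac{5}{9}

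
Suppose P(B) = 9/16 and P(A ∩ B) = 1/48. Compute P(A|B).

P(A|B) = P(A ∩ B) / P(B)
= (1/48) / (9/16)
= 1/27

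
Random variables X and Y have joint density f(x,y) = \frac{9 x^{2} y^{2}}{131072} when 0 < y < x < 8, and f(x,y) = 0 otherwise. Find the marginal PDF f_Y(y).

f_Y(y) = ∫_y^8 \frac{9 x^{2} y^{2}}{131072} dx = \frac{3 y^{2} \left(512 - y^{3}\right)}{131072}
for 0 < y < 8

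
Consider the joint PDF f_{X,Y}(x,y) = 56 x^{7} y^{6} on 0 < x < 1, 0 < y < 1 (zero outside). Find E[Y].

E[Y] = ∫_0^1 ∫_0^1 y × f(x,y) dx dy
= \frac{7}{8}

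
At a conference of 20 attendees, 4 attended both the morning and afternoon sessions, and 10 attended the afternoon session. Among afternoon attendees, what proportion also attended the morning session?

P(A ∩ B) = 4/20 = 1/5
P(B) = 10/20 = 1/2
P(A|B) = P(A ∩ B) / P(B) = (1/5) / (1/2) = 2/5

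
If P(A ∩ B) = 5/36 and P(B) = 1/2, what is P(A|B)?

P(A|B) = P(A ∩ B) / P(B)
= (5/36) / (1/2)
= 5/18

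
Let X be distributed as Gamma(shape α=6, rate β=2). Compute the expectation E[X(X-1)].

E[X(X-1)] = E[X² - X] = E[X²] - E[X]
E[X] = 3
E[X²] = Var(X) + (E[X])² = \frac{3}{2} + (3)² = \frac{21}{2}
E[X(X-1)] = \frac{21}{2} - 3 = \frac{15}{2}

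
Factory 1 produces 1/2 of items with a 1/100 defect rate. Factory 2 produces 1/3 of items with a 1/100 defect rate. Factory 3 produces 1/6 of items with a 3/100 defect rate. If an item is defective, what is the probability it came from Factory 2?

Using Bayes' theorem:
P(F1) = 1/2, P(D|F1) = 1/100
P(F2) = 1/3, P(D|F2) = 1/100
P(F3) = 1/6, P(D|F3) = 3/100
P(D) = P(D|F1)P(F1) + P(D|F2)P(F2) + P(D|F3)P(F3)
     = \frac{1}{75}
P(F2|D) = P(D|F2)P(F2) / P(D)
= \frac{1}{4}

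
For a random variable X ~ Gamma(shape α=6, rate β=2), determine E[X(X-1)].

E[X(X-1)] = E[X² - X] = E[X²] - E[X]
E[X] = 3
E[X²] = Var(X) + (E[X])² = \frac{3}{2} + (3)² = \frac{21}{2}
E[X(X-1)] = \frac{21}{2} - 3 = \frac{15}{2}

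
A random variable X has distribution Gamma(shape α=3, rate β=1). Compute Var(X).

For X ~ Gamma(shape α=3, rate β=1):
Var(X) = 3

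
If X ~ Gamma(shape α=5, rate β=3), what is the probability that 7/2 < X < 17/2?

P(7/2 < X < 17/2) = ∫_{7/2}^{17/2} f(x) dx
where f(x) = \frac{81 x^{4} e^{- 3 x}}{8}
= \frac{-2653811 + 98051 e^{15}}{128 e^{\frac{51}{2}}}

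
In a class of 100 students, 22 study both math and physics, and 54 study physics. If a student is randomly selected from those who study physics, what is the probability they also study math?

P(A ∩ B) = 22/100 = 11/50
P(B) = 54/100 = 27/50
P(A|B) = P(A ∩ B) / P(B) = (11/50) / (27/50) = 11/27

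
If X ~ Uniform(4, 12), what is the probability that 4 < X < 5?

P(4 < X < 5) = ∫_{4}^{5} f(x) dx
where f(x) = \frac{1}{8}
= \frac{1}{8}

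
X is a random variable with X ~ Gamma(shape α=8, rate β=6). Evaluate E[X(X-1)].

E[X(X-1)] = E[X² - X] = E[X²] - E[X]
E[X] = \frac{4}{3}
E[X²] = Var(X) + (E[X])² = \frac{2}{9} + (\frac{4}{3})² = 2
E[X(X-1)] = 2 - \frac{4}{3} = \frac{2}{3}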